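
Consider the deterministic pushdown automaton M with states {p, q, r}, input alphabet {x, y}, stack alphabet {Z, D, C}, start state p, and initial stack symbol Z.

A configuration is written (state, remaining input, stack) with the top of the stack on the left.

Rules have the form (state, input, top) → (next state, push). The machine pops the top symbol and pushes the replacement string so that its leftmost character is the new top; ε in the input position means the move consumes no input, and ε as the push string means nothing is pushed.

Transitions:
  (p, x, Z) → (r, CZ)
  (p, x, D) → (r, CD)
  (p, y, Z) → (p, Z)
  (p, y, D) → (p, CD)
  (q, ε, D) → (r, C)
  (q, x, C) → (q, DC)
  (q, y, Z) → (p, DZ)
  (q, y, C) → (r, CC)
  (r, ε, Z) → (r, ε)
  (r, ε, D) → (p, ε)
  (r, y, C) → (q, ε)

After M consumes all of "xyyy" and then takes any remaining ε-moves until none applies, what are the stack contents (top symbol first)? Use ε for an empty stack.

CDZ

(p, xyyy, Z) ⊢ (r, yyy, CZ) ⊢ (q, yy, Z) ⊢ (p, y, DZ) ⊢ (p, ε, CDZ)
All input consumed in state p with stack CDZ.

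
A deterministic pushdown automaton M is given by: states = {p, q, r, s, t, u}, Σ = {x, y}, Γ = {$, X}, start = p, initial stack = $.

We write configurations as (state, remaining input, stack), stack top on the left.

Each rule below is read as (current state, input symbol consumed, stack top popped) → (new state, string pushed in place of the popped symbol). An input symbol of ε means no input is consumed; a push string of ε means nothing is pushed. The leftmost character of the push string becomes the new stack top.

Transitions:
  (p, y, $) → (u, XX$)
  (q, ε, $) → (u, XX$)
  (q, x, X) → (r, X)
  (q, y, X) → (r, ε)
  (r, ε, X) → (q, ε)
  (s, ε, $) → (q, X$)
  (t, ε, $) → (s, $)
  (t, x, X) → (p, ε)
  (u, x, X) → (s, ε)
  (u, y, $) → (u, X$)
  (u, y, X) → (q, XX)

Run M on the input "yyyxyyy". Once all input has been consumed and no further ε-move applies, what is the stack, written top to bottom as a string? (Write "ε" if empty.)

(p, yyyxyyy, $)
  read y, top $: go to u, push XX$ → (u, yyxyyy, XX$)
  read y, top X: go to q, push XX → (q, yxyyy, XXX$)
  read y, top X: go to r, push ε → (r, xyyy, XX$)
  ε-move, top X: go to q, push ε → (q, xyyy, X$)
  read x, top X: go to r, push X → (r, yyy, X$)
  ε-move, top X: go to q, push ε → (q, yyy, $)
  ε-move, top $: go to u, push XX$ → (u, yyy, XX$)
  read y, top X: go to q, push XX → (q, yy, XXX$)
  read y, top X: go to r, push ε → (r, y, XX$)
  ε-move, top X: go to q, push ε → (q, y, X$)
  read y, top X: go to r, push ε → (r, ε, $)
All input consumed in state r with stack $.

$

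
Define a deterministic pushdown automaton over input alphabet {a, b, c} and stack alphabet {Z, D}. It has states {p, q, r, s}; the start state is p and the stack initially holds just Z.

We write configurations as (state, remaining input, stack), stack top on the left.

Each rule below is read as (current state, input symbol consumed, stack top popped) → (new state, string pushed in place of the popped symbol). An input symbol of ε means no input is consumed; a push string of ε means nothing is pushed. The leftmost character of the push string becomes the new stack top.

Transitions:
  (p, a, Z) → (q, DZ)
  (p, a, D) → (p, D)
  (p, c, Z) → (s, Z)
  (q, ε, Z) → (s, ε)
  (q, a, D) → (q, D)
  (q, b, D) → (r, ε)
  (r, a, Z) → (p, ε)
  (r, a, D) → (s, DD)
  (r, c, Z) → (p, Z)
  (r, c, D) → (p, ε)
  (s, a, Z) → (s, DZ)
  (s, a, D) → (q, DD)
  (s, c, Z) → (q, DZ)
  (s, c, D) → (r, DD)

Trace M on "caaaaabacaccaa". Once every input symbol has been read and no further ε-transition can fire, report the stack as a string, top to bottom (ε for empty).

(p, caaaaabacaccaa, Z)
  read c, top Z: go to s, push Z → (s, aaaaabacaccaa, Z)
  read a, top Z: go to s, push DZ → (s, aaaabacaccaa, DZ)
  read a, top D: go to q, push DD → (q, aaabacaccaa, DDZ)
  read a, top D: go to q, push D → (q, aabacaccaa, DDZ)
  read a, top D: go to q, push D → (q, abacaccaa, DDZ)
  read a, top D: go to q, push D → (q, bacaccaa, DDZ)
  read b, top D: go to r, push ε → (r, acaccaa, DZ)
  read a, top D: go to s, push DD → (s, caccaa, DDZ)
  read c, top D: go to r, push DD → (r, accaa, DDDZ)
  read a, top D: go to s, push DD → (s, ccaa, DDDDZ)
  read c, top D: go to r, push DD → (r, caa, DDDDDZ)
  read c, top D: go to p, push ε → (p, aa, DDDDZ)
  read a, top D: go to p, push D → (p, a, DDDDZ)
  read a, top D: go to p, push D → (p, ε, DDDDZ)
All input consumed in state p with stack DDDDZ.

DDDDZ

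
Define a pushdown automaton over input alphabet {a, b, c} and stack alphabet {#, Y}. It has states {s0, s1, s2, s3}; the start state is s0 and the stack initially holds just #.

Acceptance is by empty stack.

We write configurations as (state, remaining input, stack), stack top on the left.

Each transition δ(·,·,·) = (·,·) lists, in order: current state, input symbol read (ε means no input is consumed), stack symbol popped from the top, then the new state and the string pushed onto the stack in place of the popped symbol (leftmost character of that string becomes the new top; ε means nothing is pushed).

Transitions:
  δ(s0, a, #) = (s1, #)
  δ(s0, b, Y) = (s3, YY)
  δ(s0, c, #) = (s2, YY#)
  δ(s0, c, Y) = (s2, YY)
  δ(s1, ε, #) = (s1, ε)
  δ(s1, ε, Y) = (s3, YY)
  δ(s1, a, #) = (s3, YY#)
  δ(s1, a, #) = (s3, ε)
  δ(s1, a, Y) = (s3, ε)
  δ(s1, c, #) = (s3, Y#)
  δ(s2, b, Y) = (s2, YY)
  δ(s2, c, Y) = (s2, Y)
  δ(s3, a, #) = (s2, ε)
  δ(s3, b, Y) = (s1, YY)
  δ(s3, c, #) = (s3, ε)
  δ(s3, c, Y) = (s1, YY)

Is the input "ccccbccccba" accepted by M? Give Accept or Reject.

No computation consumes all input and empties the stack.

Reject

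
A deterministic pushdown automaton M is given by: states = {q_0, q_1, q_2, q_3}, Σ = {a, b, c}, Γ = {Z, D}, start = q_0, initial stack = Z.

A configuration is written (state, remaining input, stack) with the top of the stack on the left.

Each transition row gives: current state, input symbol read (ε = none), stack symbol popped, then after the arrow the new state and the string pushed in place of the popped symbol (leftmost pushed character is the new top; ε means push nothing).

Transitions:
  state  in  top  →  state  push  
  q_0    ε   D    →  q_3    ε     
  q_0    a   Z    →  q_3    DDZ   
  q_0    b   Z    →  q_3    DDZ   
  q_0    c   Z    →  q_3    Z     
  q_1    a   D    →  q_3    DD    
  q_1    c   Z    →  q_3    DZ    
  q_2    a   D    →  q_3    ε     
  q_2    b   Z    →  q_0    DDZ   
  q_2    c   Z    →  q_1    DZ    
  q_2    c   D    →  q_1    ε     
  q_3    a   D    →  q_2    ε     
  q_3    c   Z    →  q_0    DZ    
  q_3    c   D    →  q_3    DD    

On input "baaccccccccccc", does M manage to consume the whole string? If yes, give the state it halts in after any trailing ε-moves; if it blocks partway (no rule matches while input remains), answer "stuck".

(q_0, baaccccccccccc, Z)
  read b, top Z: go to q_3, push DDZ → (q_3, aaccccccccccc, DDZ)
  read a, top D: go to q_2, push ε → (q_2, accccccccccc, DZ)
  read a, top D: go to q_3, push ε → (q_3, ccccccccccc, Z)
  read c, top Z: go to q_0, push DZ → (q_0, cccccccccc, DZ)
  ε-move, top D: go to q_3, push ε → (q_3, cccccccccc, Z)
  read c, top Z: go to q_0, push DZ → (q_0, ccccccccc, DZ)
  ε-move, top D: go to q_3, push ε → (q_3, ccccccccc, Z)
  read c, top Z: go to q_0, push DZ → (q_0, cccccccc, DZ)
  ε-move, top D: go to q_3, push ε → (q_3, cccccccc, Z)
  read c, top Z: go to q_0, push DZ → (q_0, ccccccc, DZ)
  ε-move, top D: go to q_3, push ε → (q_3, ccccccc, Z)
  read c, top Z: go to q_0, push DZ → (q_0, cccccc, DZ)
  ε-move, top D: go to q_3, push ε → (q_3, cccccc, Z)
  read c, top Z: go to q_0, push DZ → (q_0, ccccc, DZ)
  ε-move, top D: go to q_3, push ε → (q_3, ccccc, Z)
  read c, top Z: go to q_0, push DZ → (q_0, cccc, DZ)
  ε-move, top D: go to q_3, push ε → (q_3, cccc, Z)
  read c, top Z: go to q_0, push DZ → (q_0, ccc, DZ)
  ε-move, top D: go to q_3, push ε → (q_3, ccc, Z)
  read c, top Z: go to q_0, push DZ → (q_0, cc, DZ)
  ε-move, top D: go to q_3, push ε → (q_3, cc, Z)
  read c, top Z: go to q_0, push DZ → (q_0, c, DZ)
  ε-move, top D: go to q_3, push ε → (q_3, c, Z)
  read c, top Z: go to q_0, push DZ → (q_0, ε, DZ)
  ε-move, top D: go to q_3, push ε → (q_3, ε, Z)
All input consumed; M is in state q_3.

q_3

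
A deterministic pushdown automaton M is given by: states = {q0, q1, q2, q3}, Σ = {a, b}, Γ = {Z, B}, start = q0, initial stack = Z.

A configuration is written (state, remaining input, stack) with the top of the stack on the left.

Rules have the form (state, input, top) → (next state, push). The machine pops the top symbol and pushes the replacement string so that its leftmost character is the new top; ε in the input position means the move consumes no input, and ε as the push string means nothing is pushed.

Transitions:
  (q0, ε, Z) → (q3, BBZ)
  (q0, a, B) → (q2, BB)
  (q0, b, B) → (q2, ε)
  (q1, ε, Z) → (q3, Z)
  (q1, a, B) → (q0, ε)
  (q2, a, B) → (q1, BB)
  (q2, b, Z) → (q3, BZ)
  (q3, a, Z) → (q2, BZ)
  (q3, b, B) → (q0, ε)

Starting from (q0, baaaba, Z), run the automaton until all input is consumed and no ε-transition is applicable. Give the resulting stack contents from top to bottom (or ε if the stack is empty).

(q0, baaaba, Z)
  ε-move, top Z: go to q3, push BBZ → (q3, baaaba, BBZ)
  read b, top B: go to q0, push ε → (q0, aaaba, BZ)
  read a, top B: go to q2, push BB → (q2, aaba, BBZ)
  read a, top B: go to q1, push BB → (q1, aba, BBBZ)
  read a, top B: go to q0, push ε → (q0, ba, BBZ)
  read b, top B: go to q2, push ε → (q2, a, BZ)
  read a, top B: go to q1, push BB → (q1, ε, BBZ)
All input consumed in state q1 with stack BBZ.

BBZ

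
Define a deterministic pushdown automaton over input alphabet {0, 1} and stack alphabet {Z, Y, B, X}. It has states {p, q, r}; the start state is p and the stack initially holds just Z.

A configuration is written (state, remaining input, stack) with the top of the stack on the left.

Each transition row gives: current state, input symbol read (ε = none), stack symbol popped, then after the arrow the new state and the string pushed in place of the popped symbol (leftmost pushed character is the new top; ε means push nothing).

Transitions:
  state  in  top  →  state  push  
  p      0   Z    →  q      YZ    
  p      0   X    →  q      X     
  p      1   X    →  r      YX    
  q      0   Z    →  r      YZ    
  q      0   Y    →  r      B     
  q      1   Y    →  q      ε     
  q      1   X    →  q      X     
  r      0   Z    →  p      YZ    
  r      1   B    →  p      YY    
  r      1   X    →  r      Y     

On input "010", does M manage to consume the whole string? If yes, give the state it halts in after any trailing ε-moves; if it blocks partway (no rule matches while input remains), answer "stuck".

(p, 010, Z)
  read 0, top Z: go to q, push YZ → (q, 10, YZ)
  read 1, top Y: go to q, push ε → (q, 0, Z)
  read 0, top Z: go to r, push YZ → (r, ε, YZ)
All input consumed; M is in state r.

r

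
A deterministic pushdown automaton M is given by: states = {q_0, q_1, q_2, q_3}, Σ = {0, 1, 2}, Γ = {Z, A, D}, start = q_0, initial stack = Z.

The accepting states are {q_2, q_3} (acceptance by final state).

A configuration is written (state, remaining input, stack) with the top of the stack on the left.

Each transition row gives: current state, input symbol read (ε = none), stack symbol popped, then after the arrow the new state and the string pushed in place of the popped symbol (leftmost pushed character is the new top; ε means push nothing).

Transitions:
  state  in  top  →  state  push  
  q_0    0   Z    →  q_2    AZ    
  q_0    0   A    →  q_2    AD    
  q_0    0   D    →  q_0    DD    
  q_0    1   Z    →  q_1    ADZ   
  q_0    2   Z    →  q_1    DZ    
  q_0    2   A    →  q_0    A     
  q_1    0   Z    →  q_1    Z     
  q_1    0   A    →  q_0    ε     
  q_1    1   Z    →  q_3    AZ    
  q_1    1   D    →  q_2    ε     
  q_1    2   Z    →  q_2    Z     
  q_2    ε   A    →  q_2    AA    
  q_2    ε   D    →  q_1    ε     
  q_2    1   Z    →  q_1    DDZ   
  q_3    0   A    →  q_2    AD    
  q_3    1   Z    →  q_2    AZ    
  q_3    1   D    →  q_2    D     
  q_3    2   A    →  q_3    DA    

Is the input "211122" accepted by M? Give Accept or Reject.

(q_0, 211122, Z)
  read 2, top Z: go to q_1, push DZ → (q_1, 11122, DZ)
  read 1, top D: go to q_2, push ε → (q_2, 1122, Z)
  read 1, top Z: go to q_1, push DDZ → (q_1, 122, DDZ)
  read 1, top D: go to q_2, push ε → (q_2, 22, DZ)
  ε-move, top D: go to q_1, push ε → (q_1, 22, Z)
  read 2, top Z: go to q_2, push Z → (q_2, 2, Z)
No transition applies at (q_2, 2, Z); input not fully consumed.

Reject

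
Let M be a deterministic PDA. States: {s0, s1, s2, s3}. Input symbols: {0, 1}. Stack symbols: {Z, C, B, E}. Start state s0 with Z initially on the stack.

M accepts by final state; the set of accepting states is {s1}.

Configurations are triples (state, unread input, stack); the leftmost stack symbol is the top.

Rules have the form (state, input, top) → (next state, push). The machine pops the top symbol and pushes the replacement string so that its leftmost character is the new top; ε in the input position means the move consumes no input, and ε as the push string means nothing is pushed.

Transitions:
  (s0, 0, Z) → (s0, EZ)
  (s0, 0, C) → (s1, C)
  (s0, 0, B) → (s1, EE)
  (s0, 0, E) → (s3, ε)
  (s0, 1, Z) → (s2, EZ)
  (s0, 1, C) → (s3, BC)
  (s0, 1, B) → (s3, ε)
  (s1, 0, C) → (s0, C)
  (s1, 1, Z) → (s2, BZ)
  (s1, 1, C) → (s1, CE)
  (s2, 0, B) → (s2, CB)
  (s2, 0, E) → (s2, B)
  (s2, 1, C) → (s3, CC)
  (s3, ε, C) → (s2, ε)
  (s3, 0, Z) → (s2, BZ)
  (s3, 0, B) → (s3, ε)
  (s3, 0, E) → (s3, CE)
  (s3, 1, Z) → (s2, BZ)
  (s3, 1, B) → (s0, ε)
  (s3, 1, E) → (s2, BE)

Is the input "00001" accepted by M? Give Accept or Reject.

Reject

(s0, 00001, Z)
  read 0, top Z: go to s0, push EZ → (s0, 0001, EZ)
  read 0, top E: go to s3, push ε → (s3, 001, Z)
  read 0, top Z: go to s2, push BZ → (s2, 01, BZ)
  read 0, top B: go to s2, push CB → (s2, 1, CBZ)
  read 1, top C: go to s3, push CC → (s3, ε, CCBZ)
  ε-move, top C: go to s2, push ε → (s2, ε, CBZ)
All input consumed; state s2 ∉ F and no further ε-move applies.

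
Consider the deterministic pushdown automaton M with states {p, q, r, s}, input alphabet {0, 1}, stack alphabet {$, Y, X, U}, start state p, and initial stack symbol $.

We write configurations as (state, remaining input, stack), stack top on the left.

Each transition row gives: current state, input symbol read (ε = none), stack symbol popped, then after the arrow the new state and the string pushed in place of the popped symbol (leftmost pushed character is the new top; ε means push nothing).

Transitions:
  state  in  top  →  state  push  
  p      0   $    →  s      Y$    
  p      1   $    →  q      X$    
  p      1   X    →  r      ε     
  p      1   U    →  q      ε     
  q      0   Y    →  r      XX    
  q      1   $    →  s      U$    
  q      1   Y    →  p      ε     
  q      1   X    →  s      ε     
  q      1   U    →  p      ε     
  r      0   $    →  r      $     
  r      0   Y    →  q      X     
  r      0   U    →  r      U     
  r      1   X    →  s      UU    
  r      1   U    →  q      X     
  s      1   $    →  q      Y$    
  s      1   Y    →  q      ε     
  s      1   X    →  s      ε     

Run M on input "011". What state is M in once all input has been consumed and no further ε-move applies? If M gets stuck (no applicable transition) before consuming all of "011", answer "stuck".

(p, 011, $)
  read 0, top $: go to s, push Y$ → (s, 11, Y$)
  read 1, top Y: go to q, push ε → (q, 1, $)
  read 1, top $: go to s, push U$ → (s, ε, U$)
All input consumed; M is in state s.

s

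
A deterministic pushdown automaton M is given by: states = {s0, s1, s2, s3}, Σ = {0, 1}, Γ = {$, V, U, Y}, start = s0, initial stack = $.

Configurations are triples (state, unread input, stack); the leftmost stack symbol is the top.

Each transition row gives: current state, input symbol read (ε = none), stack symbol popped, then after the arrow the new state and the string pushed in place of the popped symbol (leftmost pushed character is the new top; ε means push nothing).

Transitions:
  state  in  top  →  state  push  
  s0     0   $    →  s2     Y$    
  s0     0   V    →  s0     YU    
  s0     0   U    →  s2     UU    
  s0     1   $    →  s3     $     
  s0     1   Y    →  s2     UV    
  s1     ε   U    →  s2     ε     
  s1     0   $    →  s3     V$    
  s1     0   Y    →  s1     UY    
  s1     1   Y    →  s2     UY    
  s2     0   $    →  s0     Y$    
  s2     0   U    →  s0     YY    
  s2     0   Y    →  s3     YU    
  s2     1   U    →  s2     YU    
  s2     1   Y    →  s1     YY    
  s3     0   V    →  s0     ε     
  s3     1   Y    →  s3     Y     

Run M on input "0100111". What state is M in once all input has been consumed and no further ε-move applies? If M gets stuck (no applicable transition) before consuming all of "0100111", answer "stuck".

s3

(s0, 0100111, $) ⊢ (s2, 100111, Y$) ⊢ (s1, 00111, YY$) ⊢ (s1, 0111, UYY$) ⊢ (s2, 0111, YY$) ⊢ (s3, 111, YUY$) ⊢ (s3, 11, YUY$) ⊢ (s3, 1, YUY$) ⊢ (s3, ε, YUY$)
All input consumed; M is in state s3.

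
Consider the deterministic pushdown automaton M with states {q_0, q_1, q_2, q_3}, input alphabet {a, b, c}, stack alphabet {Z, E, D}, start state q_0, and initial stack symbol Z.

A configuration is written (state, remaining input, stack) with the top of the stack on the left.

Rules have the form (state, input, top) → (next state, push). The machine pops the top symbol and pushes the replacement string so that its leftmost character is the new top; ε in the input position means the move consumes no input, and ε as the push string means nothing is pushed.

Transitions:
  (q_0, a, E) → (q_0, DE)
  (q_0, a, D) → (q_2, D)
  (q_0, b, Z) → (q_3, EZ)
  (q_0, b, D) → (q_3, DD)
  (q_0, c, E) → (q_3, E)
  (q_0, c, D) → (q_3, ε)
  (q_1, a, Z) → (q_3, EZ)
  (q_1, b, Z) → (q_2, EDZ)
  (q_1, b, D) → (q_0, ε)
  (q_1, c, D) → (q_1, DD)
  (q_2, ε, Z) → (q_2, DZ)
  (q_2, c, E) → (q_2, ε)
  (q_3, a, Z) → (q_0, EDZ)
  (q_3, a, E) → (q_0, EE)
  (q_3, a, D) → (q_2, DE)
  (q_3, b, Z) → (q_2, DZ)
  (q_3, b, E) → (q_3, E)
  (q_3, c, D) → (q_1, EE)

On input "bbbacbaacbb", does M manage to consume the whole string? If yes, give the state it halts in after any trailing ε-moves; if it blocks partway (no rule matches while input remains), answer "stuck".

q_3

(q_0, bbbacbaacbb, Z)
  read b, top Z: go to q_3, push EZ → (q_3, bbacbaacbb, EZ)
  read b, top E: go to q_3, push E → (q_3, bacbaacbb, EZ)
  read b, top E: go to q_3, push E → (q_3, acbaacbb, EZ)
  read a, top E: go to q_0, push EE → (q_0, cbaacbb, EEZ)
  read c, top E: go to q_3, push E → (q_3, baacbb, EEZ)
  read b, top E: go to q_3, push E → (q_3, aacbb, EEZ)
  read a, top E: go to q_0, push EE → (q_0, acbb, EEEZ)
  read a, top E: go to q_0, push DE → (q_0, cbb, DEEEZ)
  read c, top D: go to q_3, push ε → (q_3, bb, EEEZ)
  read b, top E: go to q_3, push E → (q_3, b, EEEZ)
  read b, top E: go to q_3, push E → (q_3, ε, EEEZ)
All input consumed; M is in state q_3.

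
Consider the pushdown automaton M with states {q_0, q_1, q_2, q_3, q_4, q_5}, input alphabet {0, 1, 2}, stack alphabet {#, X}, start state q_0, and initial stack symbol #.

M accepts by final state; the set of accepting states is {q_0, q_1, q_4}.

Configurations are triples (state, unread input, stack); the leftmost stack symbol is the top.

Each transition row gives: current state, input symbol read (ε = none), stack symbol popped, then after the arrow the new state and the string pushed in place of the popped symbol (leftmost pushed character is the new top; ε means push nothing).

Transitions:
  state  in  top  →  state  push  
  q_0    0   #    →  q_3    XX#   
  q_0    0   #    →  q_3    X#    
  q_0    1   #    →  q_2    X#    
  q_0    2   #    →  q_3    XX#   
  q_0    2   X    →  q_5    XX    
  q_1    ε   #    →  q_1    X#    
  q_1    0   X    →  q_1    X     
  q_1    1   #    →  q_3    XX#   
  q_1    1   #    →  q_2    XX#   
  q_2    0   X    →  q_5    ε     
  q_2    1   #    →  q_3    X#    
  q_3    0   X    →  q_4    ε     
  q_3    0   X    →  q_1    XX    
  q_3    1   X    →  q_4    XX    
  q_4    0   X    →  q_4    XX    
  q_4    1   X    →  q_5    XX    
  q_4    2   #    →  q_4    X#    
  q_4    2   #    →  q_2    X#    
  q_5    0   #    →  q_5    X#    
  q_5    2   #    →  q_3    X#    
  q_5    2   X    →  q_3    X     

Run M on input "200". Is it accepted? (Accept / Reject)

Accept

One accepting computation: (q_0, 200, #) ⊢ (q_3, 00, XX#) ⊢ (q_4, 0, X#) ⊢ (q_4, ε, XX#)
All input consumed and state q_4 ∈ F.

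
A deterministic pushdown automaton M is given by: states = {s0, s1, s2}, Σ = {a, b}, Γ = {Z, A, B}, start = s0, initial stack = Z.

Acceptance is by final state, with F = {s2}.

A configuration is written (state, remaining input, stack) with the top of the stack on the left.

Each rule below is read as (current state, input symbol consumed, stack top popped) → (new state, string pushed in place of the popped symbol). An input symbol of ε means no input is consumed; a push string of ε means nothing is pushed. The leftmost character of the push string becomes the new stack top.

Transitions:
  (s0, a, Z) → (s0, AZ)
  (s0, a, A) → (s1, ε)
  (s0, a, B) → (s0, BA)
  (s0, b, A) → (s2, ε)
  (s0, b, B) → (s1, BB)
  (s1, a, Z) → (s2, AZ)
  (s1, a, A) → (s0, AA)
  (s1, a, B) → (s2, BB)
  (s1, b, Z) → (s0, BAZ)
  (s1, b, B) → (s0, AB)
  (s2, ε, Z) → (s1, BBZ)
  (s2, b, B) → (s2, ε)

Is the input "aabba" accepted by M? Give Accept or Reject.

Accept

(s0, aabba, Z)
  read a, top Z: go to s0, push AZ → (s0, abba, AZ)
  read a, top A: go to s1, push ε → (s1, bba, Z)
  read b, top Z: go to s0, push BAZ → (s0, ba, BAZ)
  read b, top B: go to s1, push BB → (s1, a, BBAZ)
  read a, top B: go to s2, push BB → (s2, ε, BBBAZ)
All input consumed; state s2 ∈ F.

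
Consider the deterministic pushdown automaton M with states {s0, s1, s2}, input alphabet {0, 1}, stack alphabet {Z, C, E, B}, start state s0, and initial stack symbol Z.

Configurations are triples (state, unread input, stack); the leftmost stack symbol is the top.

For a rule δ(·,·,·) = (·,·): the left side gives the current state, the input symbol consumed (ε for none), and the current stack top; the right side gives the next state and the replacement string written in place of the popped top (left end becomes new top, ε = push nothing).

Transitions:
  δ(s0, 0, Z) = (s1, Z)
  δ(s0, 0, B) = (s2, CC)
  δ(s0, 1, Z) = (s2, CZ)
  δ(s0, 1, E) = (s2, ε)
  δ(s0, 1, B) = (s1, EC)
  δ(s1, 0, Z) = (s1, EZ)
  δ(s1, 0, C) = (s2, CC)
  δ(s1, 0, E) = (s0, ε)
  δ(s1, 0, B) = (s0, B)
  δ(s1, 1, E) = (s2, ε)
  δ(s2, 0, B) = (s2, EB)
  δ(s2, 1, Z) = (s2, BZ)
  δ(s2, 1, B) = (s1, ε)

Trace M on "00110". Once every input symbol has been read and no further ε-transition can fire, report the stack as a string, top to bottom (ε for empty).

(s0, 00110, Z) ⊢ (s1, 0110, Z) ⊢ (s1, 110, EZ) ⊢ (s2, 10, Z) ⊢ (s2, 0, BZ) ⊢ (s2, ε, EBZ)
All input consumed in state s2 with stack EBZ.

EBZ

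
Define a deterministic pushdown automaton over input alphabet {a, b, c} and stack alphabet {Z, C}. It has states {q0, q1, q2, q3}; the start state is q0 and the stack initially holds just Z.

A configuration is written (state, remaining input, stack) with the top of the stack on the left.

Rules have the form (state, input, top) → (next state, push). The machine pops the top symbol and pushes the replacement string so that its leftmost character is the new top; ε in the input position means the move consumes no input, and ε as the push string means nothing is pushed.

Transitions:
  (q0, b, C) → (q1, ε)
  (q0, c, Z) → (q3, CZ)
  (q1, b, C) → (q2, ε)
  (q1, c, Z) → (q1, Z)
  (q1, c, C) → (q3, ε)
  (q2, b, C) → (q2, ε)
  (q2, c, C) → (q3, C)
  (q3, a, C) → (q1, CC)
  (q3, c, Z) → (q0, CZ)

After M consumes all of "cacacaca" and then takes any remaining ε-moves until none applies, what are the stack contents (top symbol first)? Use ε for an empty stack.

CCZ

(q0, cacacaca, Z)
  read c, top Z: go to q3, push CZ → (q3, acacaca, CZ)
  read a, top C: go to q1, push CC → (q1, cacaca, CCZ)
  read c, top C: go to q3, push ε → (q3, acaca, CZ)
  read a, top C: go to q1, push CC → (q1, caca, CCZ)
  read c, top C: go to q3, push ε → (q3, aca, CZ)
  read a, top C: go to q1, push CC → (q1, ca, CCZ)
  read c, top C: go to q3, push ε → (q3, a, CZ)
  read a, top C: go to q1, push CC → (q1, ε, CCZ)
All input consumed in state q1 with stack CCZ.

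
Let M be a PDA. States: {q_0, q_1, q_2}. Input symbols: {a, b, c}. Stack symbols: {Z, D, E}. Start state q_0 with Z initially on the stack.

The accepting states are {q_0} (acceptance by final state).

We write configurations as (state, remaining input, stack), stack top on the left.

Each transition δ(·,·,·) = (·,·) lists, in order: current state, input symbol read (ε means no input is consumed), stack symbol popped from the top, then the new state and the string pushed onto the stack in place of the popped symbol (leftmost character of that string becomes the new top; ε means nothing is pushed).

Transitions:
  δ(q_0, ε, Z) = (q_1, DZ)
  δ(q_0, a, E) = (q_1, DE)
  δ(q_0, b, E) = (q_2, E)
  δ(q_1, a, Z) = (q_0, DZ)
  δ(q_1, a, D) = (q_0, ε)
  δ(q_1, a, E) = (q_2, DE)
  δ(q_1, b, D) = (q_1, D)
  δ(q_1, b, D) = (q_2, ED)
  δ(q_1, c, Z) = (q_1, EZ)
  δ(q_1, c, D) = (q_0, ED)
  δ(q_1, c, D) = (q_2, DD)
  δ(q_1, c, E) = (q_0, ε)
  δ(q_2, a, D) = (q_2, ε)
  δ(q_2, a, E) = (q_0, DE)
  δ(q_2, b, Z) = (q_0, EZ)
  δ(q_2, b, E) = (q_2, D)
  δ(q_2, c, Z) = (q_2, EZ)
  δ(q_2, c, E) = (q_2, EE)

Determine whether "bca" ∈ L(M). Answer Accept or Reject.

Accept

One accepting computation: (q_0, bca, Z) ⊢ (q_1, bca, DZ) ⊢ (q_2, ca, EDZ) ⊢ (q_2, a, EEDZ) ⊢ (q_0, ε, DEEDZ)
All input consumed and state q_0 ∈ F.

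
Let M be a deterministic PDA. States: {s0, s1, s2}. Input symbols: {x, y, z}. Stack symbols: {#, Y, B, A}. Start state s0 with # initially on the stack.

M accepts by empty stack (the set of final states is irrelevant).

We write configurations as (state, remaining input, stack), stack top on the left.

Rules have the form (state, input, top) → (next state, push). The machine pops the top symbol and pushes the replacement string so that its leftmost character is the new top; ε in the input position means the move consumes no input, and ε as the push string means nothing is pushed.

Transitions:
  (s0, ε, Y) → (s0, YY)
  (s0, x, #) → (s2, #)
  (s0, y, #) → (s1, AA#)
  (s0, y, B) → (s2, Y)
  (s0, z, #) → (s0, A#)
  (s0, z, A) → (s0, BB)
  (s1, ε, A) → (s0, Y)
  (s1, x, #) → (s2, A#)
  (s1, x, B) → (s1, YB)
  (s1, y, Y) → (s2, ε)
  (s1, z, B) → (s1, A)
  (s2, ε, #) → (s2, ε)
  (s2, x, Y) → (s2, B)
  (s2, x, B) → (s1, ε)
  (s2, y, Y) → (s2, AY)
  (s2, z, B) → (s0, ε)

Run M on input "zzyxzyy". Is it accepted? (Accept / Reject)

Reject

(s0, zzyxzyy, #) ⊢ (s0, zyxzyy, A#) ⊢ (s0, yxzyy, BB#) ⊢ (s2, xzyy, YB#) ⊢ (s2, zyy, BB#) ⊢ (s0, yy, B#) ⊢ (s2, y, Y#) ⊢ (s2, ε, AY#)
All input consumed; stack is AY#, not empty, and no further ε-move applies.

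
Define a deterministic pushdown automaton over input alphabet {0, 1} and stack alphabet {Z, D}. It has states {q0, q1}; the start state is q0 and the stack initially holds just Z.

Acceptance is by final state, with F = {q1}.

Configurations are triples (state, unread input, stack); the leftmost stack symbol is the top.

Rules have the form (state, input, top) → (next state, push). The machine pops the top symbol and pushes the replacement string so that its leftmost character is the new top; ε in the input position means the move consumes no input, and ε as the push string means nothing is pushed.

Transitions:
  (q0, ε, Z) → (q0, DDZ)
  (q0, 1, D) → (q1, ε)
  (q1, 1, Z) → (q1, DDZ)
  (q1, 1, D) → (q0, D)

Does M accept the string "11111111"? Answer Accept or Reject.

Accept

(q0, 11111111, Z) ⊢ (q0, 11111111, DDZ) ⊢ (q1, 1111111, DZ) ⊢ (q0, 111111, DZ) ⊢ (q1, 11111, Z) ⊢ (q1, 1111, DDZ) ⊢ (q0, 111, DDZ) ⊢ (q1, 11, DZ) ⊢ (q0, 1, DZ) ⊢ (q1, ε, Z)
All input consumed; state q1 ∈ F.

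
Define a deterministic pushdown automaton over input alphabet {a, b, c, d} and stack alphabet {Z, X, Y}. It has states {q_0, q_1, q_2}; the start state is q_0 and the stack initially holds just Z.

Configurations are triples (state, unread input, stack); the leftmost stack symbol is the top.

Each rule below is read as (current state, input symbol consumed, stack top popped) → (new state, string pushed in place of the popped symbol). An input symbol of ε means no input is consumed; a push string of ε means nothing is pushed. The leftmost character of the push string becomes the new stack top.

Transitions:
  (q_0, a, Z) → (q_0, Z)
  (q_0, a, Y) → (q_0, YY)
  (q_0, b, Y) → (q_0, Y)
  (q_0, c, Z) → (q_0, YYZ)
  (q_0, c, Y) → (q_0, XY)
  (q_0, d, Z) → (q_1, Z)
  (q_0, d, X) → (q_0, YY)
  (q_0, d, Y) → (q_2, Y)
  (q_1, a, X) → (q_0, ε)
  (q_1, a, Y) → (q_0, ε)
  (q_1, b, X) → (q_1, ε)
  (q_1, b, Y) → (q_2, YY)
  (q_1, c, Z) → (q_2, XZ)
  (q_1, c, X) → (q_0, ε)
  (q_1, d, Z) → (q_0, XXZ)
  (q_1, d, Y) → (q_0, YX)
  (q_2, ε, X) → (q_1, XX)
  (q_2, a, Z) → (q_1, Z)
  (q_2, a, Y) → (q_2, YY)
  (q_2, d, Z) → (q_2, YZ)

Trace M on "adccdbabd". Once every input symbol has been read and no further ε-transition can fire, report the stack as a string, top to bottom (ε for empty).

YYYZ

(q_0, adccdbabd, Z)
  read a, top Z: go to q_0, push Z → (q_0, dccdbabd, Z)
  read d, top Z: go to q_1, push Z → (q_1, ccdbabd, Z)
  read c, top Z: go to q_2, push XZ → (q_2, cdbabd, XZ)
  ε-move, top X: go to q_1, push XX → (q_1, cdbabd, XXZ)
  read c, top X: go to q_0, push ε → (q_0, dbabd, XZ)
  read d, top X: go to q_0, push YY → (q_0, babd, YYZ)
  read b, top Y: go to q_0, push Y → (q_0, abd, YYZ)
  read a, top Y: go to q_0, push YY → (q_0, bd, YYYZ)
  read b, top Y: go to q_0, push Y → (q_0, d, YYYZ)
  read d, top Y: go to q_2, push Y → (q_2, ε, YYYZ)
All input consumed in state q_2 with stack YYYZ.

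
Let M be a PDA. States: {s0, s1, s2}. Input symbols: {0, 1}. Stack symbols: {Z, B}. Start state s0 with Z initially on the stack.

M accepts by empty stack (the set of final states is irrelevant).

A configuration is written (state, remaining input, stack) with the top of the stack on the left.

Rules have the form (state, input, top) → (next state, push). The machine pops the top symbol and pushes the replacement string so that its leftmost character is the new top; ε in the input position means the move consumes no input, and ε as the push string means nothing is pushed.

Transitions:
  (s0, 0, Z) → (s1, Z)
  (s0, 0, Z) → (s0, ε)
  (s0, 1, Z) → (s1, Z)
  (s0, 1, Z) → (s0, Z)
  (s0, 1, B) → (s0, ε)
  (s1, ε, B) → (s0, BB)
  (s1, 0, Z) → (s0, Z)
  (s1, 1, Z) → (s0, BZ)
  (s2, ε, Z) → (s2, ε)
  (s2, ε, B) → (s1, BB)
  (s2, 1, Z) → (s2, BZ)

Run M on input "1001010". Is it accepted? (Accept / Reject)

One accepting computation: (s0, 1001010, Z) ⊢ (s0, 001010, Z) ⊢ (s1, 01010, Z) ⊢ (s0, 1010, Z) ⊢ (s1, 010, Z) ⊢ (s0, 10, Z) ⊢ (s0, 0, Z) ⊢ (s0, ε, ε)
All input consumed and the stack is empty.

Accept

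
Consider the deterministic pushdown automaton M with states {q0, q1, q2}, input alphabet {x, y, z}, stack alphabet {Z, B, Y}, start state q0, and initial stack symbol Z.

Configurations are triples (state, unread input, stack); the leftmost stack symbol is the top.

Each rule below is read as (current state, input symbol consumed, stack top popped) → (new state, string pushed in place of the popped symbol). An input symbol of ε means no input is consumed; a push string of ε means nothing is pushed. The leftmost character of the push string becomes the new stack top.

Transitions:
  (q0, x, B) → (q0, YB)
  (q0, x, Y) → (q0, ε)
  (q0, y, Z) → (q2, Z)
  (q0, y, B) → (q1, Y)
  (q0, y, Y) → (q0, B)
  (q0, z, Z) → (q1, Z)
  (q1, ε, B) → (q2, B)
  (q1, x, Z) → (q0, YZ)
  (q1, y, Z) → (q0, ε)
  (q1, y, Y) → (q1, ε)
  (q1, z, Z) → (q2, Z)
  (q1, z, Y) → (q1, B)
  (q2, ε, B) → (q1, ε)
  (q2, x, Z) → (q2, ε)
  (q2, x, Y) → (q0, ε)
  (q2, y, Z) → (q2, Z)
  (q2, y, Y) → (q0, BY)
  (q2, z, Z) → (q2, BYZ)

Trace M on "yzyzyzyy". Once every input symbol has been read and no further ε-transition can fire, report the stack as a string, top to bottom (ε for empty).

ε

(q0, yzyzyzyy, Z)
  read y, top Z: go to q2, push Z → (q2, zyzyzyy, Z)
  read z, top Z: go to q2, push BYZ → (q2, yzyzyy, BYZ)
  ε-move, top B: go to q1, push ε → (q1, yzyzyy, YZ)
  read y, top Y: go to q1, push ε → (q1, zyzyy, Z)
  read z, top Z: go to q2, push Z → (q2, yzyy, Z)
  read y, top Z: go to q2, push Z → (q2, zyy, Z)
  read z, top Z: go to q2, push BYZ → (q2, yy, BYZ)
  ε-move, top B: go to q1, push ε → (q1, yy, YZ)
  read y, top Y: go to q1, push ε → (q1, y, Z)
  read y, top Z: go to q0, push ε → (q0, ε, ε)
All input consumed in state q0 with stack ε.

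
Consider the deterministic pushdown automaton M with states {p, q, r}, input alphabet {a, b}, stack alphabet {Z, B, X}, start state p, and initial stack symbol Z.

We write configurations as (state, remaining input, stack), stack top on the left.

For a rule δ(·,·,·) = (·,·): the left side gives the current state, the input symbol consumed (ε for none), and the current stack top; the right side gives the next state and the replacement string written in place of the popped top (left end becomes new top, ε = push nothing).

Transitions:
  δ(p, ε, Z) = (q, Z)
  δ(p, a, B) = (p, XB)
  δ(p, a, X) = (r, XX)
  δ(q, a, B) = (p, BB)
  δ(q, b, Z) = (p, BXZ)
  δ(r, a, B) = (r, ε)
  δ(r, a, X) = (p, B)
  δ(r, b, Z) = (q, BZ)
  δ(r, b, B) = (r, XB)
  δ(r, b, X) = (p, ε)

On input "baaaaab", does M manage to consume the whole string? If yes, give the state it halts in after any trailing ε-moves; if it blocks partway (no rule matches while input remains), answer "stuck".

(p, baaaaab, Z)
  ε-move, top Z: go to q, push Z → (q, baaaaab, Z)
  read b, top Z: go to p, push BXZ → (p, aaaaab, BXZ)
  read a, top B: go to p, push XB → (p, aaaab, XBXZ)
  read a, top X: go to r, push XX → (r, aaab, XXBXZ)
  read a, top X: go to p, push B → (p, aab, BXBXZ)
  read a, top B: go to p, push XB → (p, ab, XBXBXZ)
  read a, top X: go to r, push XX → (r, b, XXBXBXZ)
  read b, top X: go to p, push ε → (p, ε, XBXBXZ)
All input consumed; M is in state p.

p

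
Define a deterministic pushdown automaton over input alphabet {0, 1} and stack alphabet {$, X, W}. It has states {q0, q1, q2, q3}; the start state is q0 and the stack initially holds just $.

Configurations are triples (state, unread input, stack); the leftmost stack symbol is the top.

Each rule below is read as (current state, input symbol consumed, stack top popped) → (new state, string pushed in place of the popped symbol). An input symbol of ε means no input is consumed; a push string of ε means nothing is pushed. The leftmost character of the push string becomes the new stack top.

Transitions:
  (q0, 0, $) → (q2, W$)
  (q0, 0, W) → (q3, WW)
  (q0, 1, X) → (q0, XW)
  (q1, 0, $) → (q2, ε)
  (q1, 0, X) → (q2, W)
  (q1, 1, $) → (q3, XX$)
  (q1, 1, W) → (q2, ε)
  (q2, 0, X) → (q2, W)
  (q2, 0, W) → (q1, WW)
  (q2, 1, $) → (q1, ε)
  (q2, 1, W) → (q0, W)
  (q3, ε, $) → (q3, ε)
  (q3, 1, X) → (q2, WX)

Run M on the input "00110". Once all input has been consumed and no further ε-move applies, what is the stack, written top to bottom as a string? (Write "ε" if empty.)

(q0, 00110, $)
  read 0, top $: go to q2, push W$ → (q2, 0110, W$)
  read 0, top W: go to q1, push WW → (q1, 110, WW$)
  read 1, top W: go to q2, push ε → (q2, 10, W$)
  read 1, top W: go to q0, push W → (q0, 0, W$)
  read 0, top W: go to q3, push WW → (q3, ε, WW$)
All input consumed in state q3 with stack WW$.

WW$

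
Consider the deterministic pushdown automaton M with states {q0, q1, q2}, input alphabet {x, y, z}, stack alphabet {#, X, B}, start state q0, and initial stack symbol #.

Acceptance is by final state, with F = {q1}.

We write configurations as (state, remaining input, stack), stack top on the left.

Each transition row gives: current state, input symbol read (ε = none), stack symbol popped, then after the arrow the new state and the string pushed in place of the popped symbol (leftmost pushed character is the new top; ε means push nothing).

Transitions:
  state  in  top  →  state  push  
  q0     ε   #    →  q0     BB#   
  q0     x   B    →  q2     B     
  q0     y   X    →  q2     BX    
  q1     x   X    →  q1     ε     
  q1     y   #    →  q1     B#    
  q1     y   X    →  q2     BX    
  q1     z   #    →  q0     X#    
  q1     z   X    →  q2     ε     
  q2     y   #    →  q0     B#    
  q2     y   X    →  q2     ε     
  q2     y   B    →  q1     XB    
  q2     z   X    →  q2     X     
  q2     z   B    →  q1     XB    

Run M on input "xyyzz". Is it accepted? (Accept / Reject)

(q0, xyyzz, #)
  ε-move, top #: go to q0, push BB# → (q0, xyyzz, BB#)
  read x, top B: go to q2, push B → (q2, yyzz, BB#)
  read y, top B: go to q1, push XB → (q1, yzz, XBB#)
  read y, top X: go to q2, push BX → (q2, zz, BXBB#)
  read z, top B: go to q1, push XB → (q1, z, XBXBB#)
  read z, top X: go to q2, push ε → (q2, ε, BXBB#)
All input consumed; state q2 ∉ F and no further ε-move applies.

Reject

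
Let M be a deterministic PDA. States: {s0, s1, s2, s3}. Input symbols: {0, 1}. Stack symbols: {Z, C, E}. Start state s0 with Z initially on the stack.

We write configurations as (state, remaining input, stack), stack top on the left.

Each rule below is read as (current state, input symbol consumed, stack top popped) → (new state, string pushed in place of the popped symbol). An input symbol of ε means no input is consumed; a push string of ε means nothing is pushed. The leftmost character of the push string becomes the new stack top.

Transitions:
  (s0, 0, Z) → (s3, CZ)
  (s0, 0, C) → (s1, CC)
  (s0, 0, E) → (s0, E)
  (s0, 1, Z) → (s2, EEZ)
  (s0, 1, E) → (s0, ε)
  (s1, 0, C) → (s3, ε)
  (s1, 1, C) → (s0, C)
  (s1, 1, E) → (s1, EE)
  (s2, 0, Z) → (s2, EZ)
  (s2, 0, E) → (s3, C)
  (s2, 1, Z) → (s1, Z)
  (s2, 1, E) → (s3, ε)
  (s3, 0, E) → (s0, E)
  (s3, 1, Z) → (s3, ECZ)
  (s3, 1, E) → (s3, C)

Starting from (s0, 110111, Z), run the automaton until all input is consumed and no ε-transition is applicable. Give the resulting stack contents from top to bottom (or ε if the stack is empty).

(s0, 110111, Z) ⊢ (s2, 10111, EEZ) ⊢ (s3, 0111, EZ) ⊢ (s0, 111, EZ) ⊢ (s0, 11, Z) ⊢ (s2, 1, EEZ) ⊢ (s3, ε, EZ)
All input consumed in state s3 with stack EZ.

EZ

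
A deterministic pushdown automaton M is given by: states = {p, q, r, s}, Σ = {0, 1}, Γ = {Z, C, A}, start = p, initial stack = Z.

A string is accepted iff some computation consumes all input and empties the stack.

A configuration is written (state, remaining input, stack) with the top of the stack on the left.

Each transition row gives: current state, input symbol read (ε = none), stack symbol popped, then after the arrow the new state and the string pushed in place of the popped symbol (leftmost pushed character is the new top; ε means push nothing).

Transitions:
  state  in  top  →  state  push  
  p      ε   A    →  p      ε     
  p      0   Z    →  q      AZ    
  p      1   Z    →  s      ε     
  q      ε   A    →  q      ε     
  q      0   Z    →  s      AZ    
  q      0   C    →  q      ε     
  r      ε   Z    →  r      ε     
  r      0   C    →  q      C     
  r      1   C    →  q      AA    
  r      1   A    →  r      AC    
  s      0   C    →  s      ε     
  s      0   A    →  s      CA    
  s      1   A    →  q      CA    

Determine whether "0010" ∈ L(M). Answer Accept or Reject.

Reject

(p, 0010, Z)
  read 0, top Z: go to q, push AZ → (q, 010, AZ)
  ε-move, top A: go to q, push ε → (q, 010, Z)
  read 0, top Z: go to s, push AZ → (s, 10, AZ)
  read 1, top A: go to q, push CA → (q, 0, CAZ)
  read 0, top C: go to q, push ε → (q, ε, AZ)
  ε-move, top A: go to q, push ε → (q, ε, Z)
All input consumed; stack is Z, not empty, and no further ε-move applies.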